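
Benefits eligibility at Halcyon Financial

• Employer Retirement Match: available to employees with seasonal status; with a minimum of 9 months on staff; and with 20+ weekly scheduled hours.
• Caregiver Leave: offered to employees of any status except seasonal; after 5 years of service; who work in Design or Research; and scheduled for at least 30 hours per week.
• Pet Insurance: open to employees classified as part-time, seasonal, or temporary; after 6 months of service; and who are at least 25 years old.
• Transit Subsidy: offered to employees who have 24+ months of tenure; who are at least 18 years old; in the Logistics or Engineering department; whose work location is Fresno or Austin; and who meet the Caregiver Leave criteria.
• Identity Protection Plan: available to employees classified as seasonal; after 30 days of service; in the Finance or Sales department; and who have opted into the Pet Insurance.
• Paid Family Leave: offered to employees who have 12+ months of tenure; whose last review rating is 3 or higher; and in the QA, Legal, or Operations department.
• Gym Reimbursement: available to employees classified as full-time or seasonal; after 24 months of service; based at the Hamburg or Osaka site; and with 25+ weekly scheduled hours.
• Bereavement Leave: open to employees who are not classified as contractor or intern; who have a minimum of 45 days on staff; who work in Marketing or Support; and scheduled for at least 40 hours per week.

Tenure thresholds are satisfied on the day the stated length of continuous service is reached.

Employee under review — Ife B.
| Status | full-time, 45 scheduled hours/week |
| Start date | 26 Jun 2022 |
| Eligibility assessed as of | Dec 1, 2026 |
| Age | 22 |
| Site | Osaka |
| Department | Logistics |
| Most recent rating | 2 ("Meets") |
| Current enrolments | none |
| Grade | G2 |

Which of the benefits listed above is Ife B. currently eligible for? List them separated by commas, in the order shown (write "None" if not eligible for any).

Service from 26 Jun 2022 to Dec 1, 2026: 1619 days.
Employer Retirement Match — status full-time ✗ (requires seasonal) → not eligible.
Caregiver Leave — status full-time ✓ (not excluded); service 1619 days < 5 years (≈1825 days) ✗ → not eligible.
Pet Insurance — status full-time ✗ (requires part-time, seasonal, or temporary) → not eligible.
Transit Subsidy — service 1619 days ≥ 24 months (≈720 days) ✓; age 22 ≥ 18 ✓; dept Logistics ✓; site Osaka ✗ (not Fresno or Austin) → not eligible.
Identity Protection Plan — status full-time ✗ (requires seasonal) → not eligible.
Paid Family Leave — service 1619 days ≥ 12 months (≈360 days) ✓; rating 2 < 3 ✗ → not eligible.
Gym Reimbursement — status full-time ✓; service 1619 days ≥ 24 months (≈720 days) ✓; site Osaka ✓; 45 hrs/wk ≥ 25 ✓ → eligible.
Bereavement Leave — status full-time ✓ (not excluded); service 1619 days ≥ 45 days ✓; dept Logistics ✗ → not eligible.

Gym Reimbursement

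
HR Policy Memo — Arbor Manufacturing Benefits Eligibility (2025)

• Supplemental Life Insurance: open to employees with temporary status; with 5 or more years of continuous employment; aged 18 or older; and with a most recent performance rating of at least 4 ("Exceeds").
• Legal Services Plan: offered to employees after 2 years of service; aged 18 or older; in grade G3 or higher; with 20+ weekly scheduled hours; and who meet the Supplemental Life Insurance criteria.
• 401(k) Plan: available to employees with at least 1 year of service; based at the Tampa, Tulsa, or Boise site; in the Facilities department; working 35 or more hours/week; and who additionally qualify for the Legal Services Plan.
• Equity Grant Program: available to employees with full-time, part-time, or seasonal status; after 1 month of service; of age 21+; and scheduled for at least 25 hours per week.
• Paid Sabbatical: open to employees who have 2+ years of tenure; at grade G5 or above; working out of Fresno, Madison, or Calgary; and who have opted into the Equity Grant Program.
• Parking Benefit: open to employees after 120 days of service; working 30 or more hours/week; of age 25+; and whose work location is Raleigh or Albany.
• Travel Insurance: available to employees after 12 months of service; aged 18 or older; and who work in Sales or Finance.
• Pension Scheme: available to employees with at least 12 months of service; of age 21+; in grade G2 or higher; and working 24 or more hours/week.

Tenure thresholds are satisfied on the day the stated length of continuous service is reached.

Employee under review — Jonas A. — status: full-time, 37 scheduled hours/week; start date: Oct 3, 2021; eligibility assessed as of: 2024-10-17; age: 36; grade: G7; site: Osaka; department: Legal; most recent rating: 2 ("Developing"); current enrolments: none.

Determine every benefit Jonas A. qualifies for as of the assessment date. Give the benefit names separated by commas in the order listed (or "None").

Equity Grant Program, Pension Scheme

Service from Oct 3, 2021 to 2024-10-17: 1110 days.
Supplemental Life Insurance — status full-time ✗ (requires temporary) → not eligible.
Legal Services Plan — service 1110 days ≥ 2 years (≈730 days) ✓; age 36 ≥ 18 ✓; grade G7 ≥ G3 ✓; 37 hrs/wk ≥ 20 ✓; not eligible for Supplemental Life Insurance ✗ → not eligible.
401(k) Plan — service 1110 days ≥ 1 year (≈365 days) ✓; site Osaka ✗ (not Tampa, Tulsa, or Boise) → not eligible.
Equity Grant Program — status full-time ✓; service 1110 days ≥ 1 month (≈30 days) ✓; age 36 ≥ 21 ✓; 37 hrs/wk ≥ 25 ✓ → eligible.
Paid Sabbatical — service 1110 days ≥ 2 years (≈730 days) ✓; grade G7 ≥ G5 ✓; site Osaka ✗ (not Fresno, Madison, or Calgary) → not eligible.
Parking Benefit — service 1110 days ≥ 120 days ✓; 37 hrs/wk ≥ 30 ✓; age 36 ≥ 25 ✓; site Osaka ✗ (not Raleigh or Albany) → not eligible.
Travel Insurance — service 1110 days ≥ 12 months (≈360 days) ✓; age 36 ≥ 18 ✓; dept Legal ✗ → not eligible.
Pension Scheme — service 1110 days ≥ 12 months (≈360 days) ✓; age 36 ≥ 21 ✓; grade G7 ≥ G2 ✓; 37 hrs/wk ≥ 24 ✓ → eligible.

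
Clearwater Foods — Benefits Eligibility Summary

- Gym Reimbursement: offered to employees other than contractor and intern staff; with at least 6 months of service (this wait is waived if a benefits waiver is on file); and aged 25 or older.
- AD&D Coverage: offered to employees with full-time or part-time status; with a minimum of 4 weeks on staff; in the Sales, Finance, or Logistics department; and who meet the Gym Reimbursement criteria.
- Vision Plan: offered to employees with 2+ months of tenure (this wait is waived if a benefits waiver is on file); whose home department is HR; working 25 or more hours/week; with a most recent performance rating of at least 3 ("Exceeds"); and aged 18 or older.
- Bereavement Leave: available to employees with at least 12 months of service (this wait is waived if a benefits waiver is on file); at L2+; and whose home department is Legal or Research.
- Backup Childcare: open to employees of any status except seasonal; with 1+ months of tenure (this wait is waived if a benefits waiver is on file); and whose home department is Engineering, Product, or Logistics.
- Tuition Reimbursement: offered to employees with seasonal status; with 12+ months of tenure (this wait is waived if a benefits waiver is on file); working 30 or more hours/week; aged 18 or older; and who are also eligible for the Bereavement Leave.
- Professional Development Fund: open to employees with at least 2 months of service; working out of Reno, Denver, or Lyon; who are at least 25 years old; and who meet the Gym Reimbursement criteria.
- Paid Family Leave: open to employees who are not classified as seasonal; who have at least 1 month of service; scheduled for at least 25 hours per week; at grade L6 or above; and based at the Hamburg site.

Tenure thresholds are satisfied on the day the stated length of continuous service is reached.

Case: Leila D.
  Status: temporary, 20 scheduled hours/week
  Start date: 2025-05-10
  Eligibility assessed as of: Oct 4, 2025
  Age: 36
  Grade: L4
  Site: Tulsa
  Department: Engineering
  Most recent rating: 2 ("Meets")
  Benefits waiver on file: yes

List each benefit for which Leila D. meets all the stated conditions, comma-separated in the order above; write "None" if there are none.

Gym Reimbursement, Backup Childcare

Service from 2025-05-10 to Oct 4, 2025: 147 days.
Gym Reimbursement — status temporary ✓ (not excluded); benefits waiver on file ✓; age 36 ≥ 25 ✓ → eligible.
AD&D Coverage — status temporary ✗ (requires full-time or part-time) → not eligible.
Vision Plan — benefits waiver on file ✓; dept Engineering ✗ → not eligible.
Bereavement Leave — benefits waiver on file ✓; grade L4 ≥ L2 ✓; dept Engineering ✗ → not eligible.
Backup Childcare — status temporary ✓ (not excluded); benefits waiver on file ✓; dept Engineering ✓ → eligible.
Tuition Reimbursement — status temporary ✗ (requires seasonal) → not eligible.
Professional Development Fund — service 147 days ≥ 2 months (≈60 days) ✓; site Tulsa ✗ (not Reno, Denver, or Lyon) → not eligible.
Paid Family Leave — status temporary ✓ (not excluded); service 147 days ≥ 1 month (≈30 days) ✓; 20 hrs/wk < 25 ✗ → not eligible.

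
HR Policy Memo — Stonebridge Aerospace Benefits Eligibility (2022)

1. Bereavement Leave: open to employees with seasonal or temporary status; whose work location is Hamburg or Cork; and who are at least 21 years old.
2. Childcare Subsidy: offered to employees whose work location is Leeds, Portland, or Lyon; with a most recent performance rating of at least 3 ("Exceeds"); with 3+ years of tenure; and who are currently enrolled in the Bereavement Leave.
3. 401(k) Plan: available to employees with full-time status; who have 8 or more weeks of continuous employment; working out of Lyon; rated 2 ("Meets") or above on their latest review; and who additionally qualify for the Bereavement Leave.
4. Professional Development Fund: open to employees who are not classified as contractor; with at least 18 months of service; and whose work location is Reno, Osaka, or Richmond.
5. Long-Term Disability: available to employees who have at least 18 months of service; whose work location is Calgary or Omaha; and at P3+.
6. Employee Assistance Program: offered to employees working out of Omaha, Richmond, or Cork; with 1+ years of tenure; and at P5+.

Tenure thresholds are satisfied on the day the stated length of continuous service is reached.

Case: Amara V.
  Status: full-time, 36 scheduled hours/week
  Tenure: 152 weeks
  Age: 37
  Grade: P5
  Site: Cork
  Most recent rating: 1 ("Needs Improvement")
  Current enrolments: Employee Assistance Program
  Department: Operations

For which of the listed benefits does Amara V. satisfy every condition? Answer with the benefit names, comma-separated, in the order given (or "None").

Employee Assistance Program

Bereavement Leave — status full-time ✗ (requires seasonal or temporary) → not eligible.
Childcare Subsidy — site Cork ✗ (not Leeds, Portland, or Lyon) → not eligible.
401(k) Plan — status full-time ✓; service 152 weeks ≥ 8 weeks ✓; site Cork ✗ (not Lyon) → not eligible.
Professional Development Fund — status full-time ✓ (not excluded); service 152 weeks ≥ 18 months (≈540 days) ✓; site Cork ✗ (not Reno, Osaka, or Richmond) → not eligible.
Long-Term Disability — service 152 weeks ≥ 18 months (≈540 days) ✓; site Cork ✗ (not Calgary or Omaha) → not eligible.
Employee Assistance Program — site Cork ✓; service 152 weeks ≥ 1 year (≈365 days) ✓; grade P5 ≥ P5 ✓ → eligible.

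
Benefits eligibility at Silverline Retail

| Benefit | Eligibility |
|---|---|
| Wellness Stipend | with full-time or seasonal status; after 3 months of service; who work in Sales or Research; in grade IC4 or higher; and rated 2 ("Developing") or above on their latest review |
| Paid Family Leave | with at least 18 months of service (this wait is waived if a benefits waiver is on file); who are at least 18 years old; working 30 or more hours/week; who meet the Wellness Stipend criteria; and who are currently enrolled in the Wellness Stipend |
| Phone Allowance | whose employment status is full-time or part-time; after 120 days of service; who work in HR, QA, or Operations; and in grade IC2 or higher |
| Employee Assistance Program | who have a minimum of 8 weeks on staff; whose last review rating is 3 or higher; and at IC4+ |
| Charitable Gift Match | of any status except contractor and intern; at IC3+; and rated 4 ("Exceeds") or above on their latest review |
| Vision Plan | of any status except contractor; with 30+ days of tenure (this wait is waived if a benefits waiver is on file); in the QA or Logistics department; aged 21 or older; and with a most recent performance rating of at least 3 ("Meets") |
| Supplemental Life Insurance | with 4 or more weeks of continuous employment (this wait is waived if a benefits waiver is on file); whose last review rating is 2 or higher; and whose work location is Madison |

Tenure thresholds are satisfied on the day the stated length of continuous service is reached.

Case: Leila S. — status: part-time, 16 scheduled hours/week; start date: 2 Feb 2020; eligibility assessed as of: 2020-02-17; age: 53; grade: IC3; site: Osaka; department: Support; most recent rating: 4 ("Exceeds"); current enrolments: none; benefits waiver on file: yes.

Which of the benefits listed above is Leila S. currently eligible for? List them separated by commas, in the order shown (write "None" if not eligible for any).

Charitable Gift Match

Service from 2 Feb 2020 to 2020-02-17: 15 days.
Wellness Stipend — status part-time ✗ (requires full-time or seasonal) → not eligible.
Paid Family Leave — benefits waiver on file ✓; age 53 ≥ 18 ✓; 16 hrs/wk < 30 ✗ → not eligible.
Phone Allowance — status part-time ✓; service 15 days < 120 days ✗ → not eligible.
Employee Assistance Program — service 15 days < 8 weeks (≈56 days) ✗ → not eligible.
Charitable Gift Match — status part-time ✓ (not excluded); grade IC3 ≥ IC3 ✓; rating 4 ≥ 4 ✓ → eligible.
Vision Plan — status part-time ✓ (not excluded); benefits waiver on file ✓; dept Support ✗ → not eligible.
Supplemental Life Insurance — benefits waiver on file ✓; rating 4 ≥ 2 ✓; site Osaka ✗ (not Madison) → not eligible.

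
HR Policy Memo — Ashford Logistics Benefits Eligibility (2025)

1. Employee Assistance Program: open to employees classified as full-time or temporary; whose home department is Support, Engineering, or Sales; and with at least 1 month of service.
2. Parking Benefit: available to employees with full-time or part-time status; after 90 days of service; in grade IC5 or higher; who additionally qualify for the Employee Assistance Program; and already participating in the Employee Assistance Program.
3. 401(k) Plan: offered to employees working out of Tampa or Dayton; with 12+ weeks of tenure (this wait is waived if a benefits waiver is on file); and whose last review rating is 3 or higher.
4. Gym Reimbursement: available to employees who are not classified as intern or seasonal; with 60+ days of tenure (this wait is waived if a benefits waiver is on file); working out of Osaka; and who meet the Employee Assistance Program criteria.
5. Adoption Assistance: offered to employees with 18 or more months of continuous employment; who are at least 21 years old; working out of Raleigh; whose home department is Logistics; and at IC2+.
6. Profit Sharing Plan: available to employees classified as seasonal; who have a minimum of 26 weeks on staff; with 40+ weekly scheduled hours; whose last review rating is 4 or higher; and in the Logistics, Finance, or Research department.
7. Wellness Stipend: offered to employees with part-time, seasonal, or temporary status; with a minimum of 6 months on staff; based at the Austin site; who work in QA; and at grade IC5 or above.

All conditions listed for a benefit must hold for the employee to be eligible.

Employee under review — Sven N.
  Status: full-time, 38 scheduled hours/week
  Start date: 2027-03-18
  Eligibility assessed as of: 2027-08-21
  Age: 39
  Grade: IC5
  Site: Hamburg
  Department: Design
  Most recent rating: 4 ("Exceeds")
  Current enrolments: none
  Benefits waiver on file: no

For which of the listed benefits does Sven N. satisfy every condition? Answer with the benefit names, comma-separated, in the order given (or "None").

Service from 2027-03-18 to 2027-08-21: 156 days.
Employee Assistance Program — status full-time ✓; dept Design ✗ → not eligible.
Parking Benefit — status full-time ✓; service 156 days ≥ 90 days ✓; grade IC5 ≥ IC5 ✓; not eligible for Employee Assistance Program ✗ → not eligible.
401(k) Plan — site Hamburg ✗ (not Tampa or Dayton) → not eligible.
Gym Reimbursement — status full-time ✓ (not excluded); no waiver, service 156 days ≥ 60 days ✓; site Hamburg ✗ (not Osaka) → not eligible.
Adoption Assistance — service 156 days < 18 months (≈540 days) ✗ → not eligible.
Profit Sharing Plan — status full-time ✗ (requires seasonal) → not eligible.
Wellness Stipend — status full-time ✗ (requires part-time, seasonal, or temporary) → not eligible.

None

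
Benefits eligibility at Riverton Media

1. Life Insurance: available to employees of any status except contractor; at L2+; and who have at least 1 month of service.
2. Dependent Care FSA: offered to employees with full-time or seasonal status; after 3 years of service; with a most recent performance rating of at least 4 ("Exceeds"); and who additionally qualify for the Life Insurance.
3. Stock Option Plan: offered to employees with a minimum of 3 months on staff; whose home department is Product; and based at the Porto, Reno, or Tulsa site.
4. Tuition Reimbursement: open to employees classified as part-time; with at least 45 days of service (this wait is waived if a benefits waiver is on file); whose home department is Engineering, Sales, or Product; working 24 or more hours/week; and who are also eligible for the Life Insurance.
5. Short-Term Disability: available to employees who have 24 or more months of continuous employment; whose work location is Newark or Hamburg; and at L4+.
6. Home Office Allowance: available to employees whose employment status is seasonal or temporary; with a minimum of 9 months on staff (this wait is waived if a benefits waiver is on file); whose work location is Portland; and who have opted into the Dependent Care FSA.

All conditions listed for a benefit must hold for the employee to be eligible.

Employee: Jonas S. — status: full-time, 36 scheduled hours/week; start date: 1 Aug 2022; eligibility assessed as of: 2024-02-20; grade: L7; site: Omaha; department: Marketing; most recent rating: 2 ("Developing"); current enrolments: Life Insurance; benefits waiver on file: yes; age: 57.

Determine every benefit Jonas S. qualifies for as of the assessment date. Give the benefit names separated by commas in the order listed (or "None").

Life Insurance

Service from 1 Aug 2022 to 2024-02-20: 568 days.
Life Insurance — status full-time ✓ (not excluded); grade L7 ≥ L2 ✓; service 568 days ≥ 1 month (≈30 days) ✓ → eligible.
Dependent Care FSA — status full-time ✓; service 568 days < 3 years (≈1095 days) ✗ → not eligible.
Stock Option Plan — service 568 days ≥ 3 months (≈90 days) ✓; dept Marketing ✗ → not eligible.
Tuition Reimbursement — status full-time ✗ (requires part-time) → not eligible.
Short-Term Disability — service 568 days < 24 months (≈720 days) ✗ → not eligible.
Home Office Allowance — status full-time ✗ (requires seasonal or temporary) → not eligible.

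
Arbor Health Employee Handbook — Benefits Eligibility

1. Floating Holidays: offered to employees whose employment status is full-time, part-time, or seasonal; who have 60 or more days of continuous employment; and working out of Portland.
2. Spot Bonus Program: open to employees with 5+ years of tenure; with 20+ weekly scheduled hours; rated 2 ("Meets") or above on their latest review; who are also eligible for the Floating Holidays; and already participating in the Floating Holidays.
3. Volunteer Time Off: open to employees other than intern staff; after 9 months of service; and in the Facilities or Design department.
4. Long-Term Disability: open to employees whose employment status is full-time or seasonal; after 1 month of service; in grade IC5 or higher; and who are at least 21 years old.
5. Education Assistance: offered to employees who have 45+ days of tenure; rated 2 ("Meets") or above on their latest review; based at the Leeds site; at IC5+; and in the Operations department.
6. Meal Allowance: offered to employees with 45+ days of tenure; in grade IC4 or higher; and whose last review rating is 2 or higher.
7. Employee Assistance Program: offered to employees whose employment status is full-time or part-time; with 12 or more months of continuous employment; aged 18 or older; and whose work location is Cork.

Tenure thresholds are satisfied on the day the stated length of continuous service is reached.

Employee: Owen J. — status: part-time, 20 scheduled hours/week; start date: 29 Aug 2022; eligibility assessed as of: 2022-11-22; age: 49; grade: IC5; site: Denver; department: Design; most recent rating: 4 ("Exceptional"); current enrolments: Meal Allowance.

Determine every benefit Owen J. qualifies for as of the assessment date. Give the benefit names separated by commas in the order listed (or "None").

Service from 29 Aug 2022 to 2022-11-22: 85 days.
Floating Holidays — status part-time ✓; service 85 days ≥ 60 days ✓; site Denver ✗ (not Portland) → not eligible.
Spot Bonus Program — service 85 days < 5 years (≈1825 days) ✗ → not eligible.
Volunteer Time Off — status part-time ✓ (not excluded); service 85 days < 9 months (≈270 days) ✗ → not eligible.
Long-Term Disability — status part-time ✗ (requires full-time or seasonal) → not eligible.
Education Assistance — service 85 days ≥ 45 days ✓; rating 4 ≥ 2 ✓; site Denver ✗ (not Leeds) → not eligible.
Meal Allowance — service 85 days ≥ 45 days ✓; grade IC5 ≥ IC4 ✓; rating 4 ≥ 2 ✓ → eligible.
Employee Assistance Program — status part-time ✓; service 85 days < 12 months (≈360 days) ✗ → not eligible.

Meal Allowance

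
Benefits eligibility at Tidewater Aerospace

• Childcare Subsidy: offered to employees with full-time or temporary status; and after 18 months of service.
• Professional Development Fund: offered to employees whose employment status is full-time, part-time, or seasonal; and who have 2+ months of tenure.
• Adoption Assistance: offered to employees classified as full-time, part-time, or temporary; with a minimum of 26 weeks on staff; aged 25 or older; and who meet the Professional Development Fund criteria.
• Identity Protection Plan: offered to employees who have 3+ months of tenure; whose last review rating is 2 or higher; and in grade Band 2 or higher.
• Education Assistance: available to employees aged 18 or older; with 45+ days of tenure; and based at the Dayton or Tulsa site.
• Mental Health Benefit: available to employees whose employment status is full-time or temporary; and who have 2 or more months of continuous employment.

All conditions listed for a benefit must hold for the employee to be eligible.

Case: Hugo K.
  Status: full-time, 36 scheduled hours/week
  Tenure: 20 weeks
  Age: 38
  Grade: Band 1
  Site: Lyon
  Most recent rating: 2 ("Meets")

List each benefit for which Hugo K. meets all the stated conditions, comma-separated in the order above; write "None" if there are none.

Childcare Subsidy — status full-time ✓; service 20 weeks < 18 months (≈540 days) ✗ → not eligible.
Professional Development Fund — status full-time ✓; service 20 weeks ≥ 2 months (≈60 days) ✓ → eligible.
Adoption Assistance — status full-time ✓; service 20 weeks < 26 weeks ✗ → not eligible.
Identity Protection Plan — service 20 weeks ≥ 3 months (≈90 days) ✓; rating 2 ≥ 2 ✓; grade Band 1 < Band 2 ✗ → not eligible.
Education Assistance — age 38 ≥ 18 ✓; service 20 weeks ≥ 45 days ✓; site Lyon ✗ (not Dayton or Tulsa) → not eligible.
Mental Health Benefit — status full-time ✓; service 20 weeks ≥ 2 months (≈60 days) ✓ → eligible.

Professional Development Fund, Mental Health Benefit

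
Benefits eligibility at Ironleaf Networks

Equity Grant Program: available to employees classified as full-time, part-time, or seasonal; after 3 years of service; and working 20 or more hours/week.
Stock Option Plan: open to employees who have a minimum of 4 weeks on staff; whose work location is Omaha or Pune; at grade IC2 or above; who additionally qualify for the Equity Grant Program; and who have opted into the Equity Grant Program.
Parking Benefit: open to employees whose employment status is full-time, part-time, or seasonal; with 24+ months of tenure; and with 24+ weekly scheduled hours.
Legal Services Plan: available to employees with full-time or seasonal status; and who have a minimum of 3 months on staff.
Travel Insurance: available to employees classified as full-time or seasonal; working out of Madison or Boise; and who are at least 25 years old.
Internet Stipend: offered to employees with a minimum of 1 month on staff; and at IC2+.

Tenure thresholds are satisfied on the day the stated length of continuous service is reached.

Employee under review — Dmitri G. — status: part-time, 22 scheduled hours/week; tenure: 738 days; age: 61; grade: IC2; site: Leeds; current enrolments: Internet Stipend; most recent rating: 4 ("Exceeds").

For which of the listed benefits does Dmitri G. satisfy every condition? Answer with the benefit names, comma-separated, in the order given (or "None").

Equity Grant Program — status part-time ✓; service 738 days < 3 years (≈1095 days) ✗ → not eligible.
Stock Option Plan — service 738 days ≥ 4 weeks (≈28 days) ✓; site Leeds ✗ (not Omaha or Pune) → not eligible.
Parking Benefit — status part-time ✓; service 738 days ≥ 24 months (≈720 days) ✓; 22 hrs/wk < 24 ✗ → not eligible.
Legal Services Plan — status part-time ✗ (requires full-time or seasonal) → not eligible.
Travel Insurance — status part-time ✗ (requires full-time or seasonal) → not eligible.
Internet Stipend — service 738 days ≥ 1 month (≈30 days) ✓; grade IC2 ≥ IC2 ✓ → eligible.

Internet Stipend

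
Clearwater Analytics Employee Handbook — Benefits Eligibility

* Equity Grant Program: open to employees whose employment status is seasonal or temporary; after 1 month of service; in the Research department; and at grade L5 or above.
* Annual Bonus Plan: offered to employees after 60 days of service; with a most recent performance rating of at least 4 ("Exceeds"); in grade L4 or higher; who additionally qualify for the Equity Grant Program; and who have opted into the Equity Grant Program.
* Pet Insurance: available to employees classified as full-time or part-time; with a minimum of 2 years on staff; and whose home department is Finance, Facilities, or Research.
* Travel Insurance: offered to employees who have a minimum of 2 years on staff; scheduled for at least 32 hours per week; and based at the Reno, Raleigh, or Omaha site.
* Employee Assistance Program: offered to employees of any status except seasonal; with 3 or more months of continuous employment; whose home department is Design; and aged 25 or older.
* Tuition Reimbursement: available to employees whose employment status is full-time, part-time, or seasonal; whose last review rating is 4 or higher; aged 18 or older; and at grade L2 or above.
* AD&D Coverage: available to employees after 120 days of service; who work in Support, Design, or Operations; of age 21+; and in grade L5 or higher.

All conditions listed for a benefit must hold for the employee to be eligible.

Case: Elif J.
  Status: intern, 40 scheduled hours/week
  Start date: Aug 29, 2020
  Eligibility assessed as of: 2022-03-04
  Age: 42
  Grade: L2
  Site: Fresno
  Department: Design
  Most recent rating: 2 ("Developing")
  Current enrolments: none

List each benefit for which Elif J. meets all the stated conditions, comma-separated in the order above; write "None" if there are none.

Service from Aug 29, 2020 to 2022-03-04: 552 days.
Equity Grant Program — status intern ✗ (requires seasonal or temporary) → not eligible.
Annual Bonus Plan — service 552 days ≥ 60 days ✓; rating 2 < 4 ✗ → not eligible.
Pet Insurance — status intern ✗ (requires full-time or part-time) → not eligible.
Travel Insurance — service 552 days < 2 years (≈730 days) ✗ → not eligible.
Employee Assistance Program — status intern ✓ (not excluded); service 552 days ≥ 3 months (≈90 days) ✓; dept Design ✓; age 42 ≥ 25 ✓ → eligible.
Tuition Reimbursement — status intern ✗ (requires full-time, part-time, or seasonal) → not eligible.
AD&D Coverage — service 552 days ≥ 120 days ✓; dept Design ✓; age 42 ≥ 21 ✓; grade L2 < L5 ✗ → not eligible.

Employee Assistance Program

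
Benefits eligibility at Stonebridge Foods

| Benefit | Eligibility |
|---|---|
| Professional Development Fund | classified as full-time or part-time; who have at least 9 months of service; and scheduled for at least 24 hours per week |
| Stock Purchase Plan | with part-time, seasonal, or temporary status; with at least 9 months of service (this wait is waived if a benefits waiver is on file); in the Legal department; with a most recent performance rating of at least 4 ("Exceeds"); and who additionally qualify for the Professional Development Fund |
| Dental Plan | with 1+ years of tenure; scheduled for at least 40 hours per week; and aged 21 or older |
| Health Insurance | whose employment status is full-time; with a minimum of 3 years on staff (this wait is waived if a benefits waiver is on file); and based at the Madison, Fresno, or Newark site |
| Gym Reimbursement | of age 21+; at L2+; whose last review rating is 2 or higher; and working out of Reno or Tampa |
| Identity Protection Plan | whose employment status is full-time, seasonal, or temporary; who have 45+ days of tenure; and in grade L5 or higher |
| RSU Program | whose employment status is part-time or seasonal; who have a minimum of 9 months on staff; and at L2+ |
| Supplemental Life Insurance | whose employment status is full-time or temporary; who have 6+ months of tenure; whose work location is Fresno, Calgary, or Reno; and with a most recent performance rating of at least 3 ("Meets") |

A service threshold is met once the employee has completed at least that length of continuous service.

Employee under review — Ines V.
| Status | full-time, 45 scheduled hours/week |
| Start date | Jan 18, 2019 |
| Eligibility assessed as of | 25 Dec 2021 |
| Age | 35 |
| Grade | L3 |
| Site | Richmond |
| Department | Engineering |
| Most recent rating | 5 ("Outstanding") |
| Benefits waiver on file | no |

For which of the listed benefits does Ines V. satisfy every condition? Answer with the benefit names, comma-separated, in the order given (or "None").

Professional Development Fund, Dental Plan

Service from Jan 18, 2019 to 25 Dec 2021: 1072 days.
Professional Development Fund — status full-time ✓; service 1072 days ≥ 9 months (≈270 days) ✓; 45 hrs/wk ≥ 24 ✓ → eligible.
Stock Purchase Plan — status full-time ✗ (requires part-time, seasonal, or temporary) → not eligible.
Dental Plan — service 1072 days ≥ 1 year (≈365 days) ✓; 45 hrs/wk ≥ 40 ✓; age 35 ≥ 21 ✓ → eligible.
Health Insurance — status full-time ✓; no waiver, service 1072 days < 3 years (≈1095 days) ✗ → not eligible.
Gym Reimbursement — age 35 ≥ 21 ✓; grade L3 ≥ L2 ✓; rating 5 ≥ 2 ✓; site Richmond ✗ (not Reno or Tampa) → not eligible.
Identity Protection Plan — status full-time ✓; service 1072 days ≥ 45 days ✓; grade L3 < L5 ✗ → not eligible.
RSU Program — status full-time ✗ (requires part-time or seasonal) → not eligible.
Supplemental Life Insurance — status full-time ✓; service 1072 days ≥ 6 months (≈180 days) ✓; site Richmond ✗ (not Fresno, Calgary, or Reno) → not eligible.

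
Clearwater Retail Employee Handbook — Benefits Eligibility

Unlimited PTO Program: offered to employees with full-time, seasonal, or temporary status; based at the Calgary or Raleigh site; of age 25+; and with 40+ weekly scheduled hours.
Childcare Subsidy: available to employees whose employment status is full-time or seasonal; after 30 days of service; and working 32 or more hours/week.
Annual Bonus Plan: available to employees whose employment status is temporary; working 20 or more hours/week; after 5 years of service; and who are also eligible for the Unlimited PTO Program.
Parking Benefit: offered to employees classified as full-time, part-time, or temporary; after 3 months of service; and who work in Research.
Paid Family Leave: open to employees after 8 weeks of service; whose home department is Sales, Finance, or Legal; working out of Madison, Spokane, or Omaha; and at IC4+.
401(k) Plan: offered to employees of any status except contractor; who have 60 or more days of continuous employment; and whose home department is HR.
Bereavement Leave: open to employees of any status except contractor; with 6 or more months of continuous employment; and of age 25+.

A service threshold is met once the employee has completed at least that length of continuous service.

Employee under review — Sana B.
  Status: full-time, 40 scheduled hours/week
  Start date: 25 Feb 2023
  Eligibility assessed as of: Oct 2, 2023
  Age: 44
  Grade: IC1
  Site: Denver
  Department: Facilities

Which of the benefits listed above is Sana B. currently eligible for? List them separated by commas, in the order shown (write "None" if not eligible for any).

Childcare Subsidy, Bereavement Leave

Service from 25 Feb 2023 to Oct 2, 2023: 219 days.
Unlimited PTO Program — status full-time ✓; site Denver ✗ (not Calgary or Raleigh) → not eligible.
Childcare Subsidy — status full-time ✓; service 219 days ≥ 30 days ✓; 40 hrs/wk ≥ 32 ✓ → eligible.
Annual Bonus Plan — status full-time ✗ (requires temporary) → not eligible.
Parking Benefit — status full-time ✓; service 219 days ≥ 3 months (≈90 days) ✓; dept Facilities ✗ → not eligible.
Paid Family Leave — service 219 days ≥ 8 weeks (≈56 days) ✓; dept Facilities ✗ → not eligible.
401(k) Plan — status full-time ✓ (not excluded); service 219 days ≥ 60 days ✓; dept Facilities ✗ → not eligible.
Bereavement Leave — status full-time ✓ (not excluded); service 219 days ≥ 6 months (≈180 days) ✓; age 44 ≥ 25 ✓ → eligible.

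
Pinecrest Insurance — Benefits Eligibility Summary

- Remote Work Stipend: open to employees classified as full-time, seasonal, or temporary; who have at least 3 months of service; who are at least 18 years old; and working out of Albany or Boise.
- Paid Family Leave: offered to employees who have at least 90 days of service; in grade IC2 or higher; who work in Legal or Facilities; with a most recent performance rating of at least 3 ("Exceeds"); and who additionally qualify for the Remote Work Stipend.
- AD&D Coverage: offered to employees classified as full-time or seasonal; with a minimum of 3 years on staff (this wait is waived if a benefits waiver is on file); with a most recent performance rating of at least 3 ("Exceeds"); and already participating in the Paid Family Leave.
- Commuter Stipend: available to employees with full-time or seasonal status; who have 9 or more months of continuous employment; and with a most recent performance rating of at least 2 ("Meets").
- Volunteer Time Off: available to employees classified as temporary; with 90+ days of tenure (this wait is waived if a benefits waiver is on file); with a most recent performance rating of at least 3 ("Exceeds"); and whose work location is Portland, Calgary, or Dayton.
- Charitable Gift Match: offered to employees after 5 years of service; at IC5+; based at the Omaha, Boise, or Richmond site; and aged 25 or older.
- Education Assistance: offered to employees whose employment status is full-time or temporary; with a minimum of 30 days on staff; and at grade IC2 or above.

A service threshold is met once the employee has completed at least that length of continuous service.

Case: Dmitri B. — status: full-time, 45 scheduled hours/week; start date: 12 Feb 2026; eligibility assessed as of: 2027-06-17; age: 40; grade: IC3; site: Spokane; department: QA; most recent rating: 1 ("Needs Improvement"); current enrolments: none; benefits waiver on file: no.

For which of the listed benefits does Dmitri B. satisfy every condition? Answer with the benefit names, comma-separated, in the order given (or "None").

Service from 12 Feb 2026 to 2027-06-17: 490 days.
Remote Work Stipend — status full-time ✓; service 490 days ≥ 3 months (≈90 days) ✓; age 40 ≥ 18 ✓; site Spokane ✗ (not Albany or Boise) → not eligible.
Paid Family Leave — service 490 days ≥ 90 days ✓; grade IC3 ≥ IC2 ✓; dept QA ✗ → not eligible.
AD&D Coverage — status full-time ✓; no waiver, service 490 days < 3 years (≈1095 days) ✗ → not eligible.
Commuter Stipend — status full-time ✓; service 490 days ≥ 9 months (≈270 days) ✓; rating 1 < 2 ✗ → not eligible.
Volunteer Time Off — status full-time ✗ (requires temporary) → not eligible.
Charitable Gift Match — service 490 days < 5 years (≈1825 days) ✗ → not eligible.
Education Assistance — status full-time ✓; service 490 days ≥ 30 days ✓; grade IC3 ≥ IC2 ✓ → eligible.

Education Assistance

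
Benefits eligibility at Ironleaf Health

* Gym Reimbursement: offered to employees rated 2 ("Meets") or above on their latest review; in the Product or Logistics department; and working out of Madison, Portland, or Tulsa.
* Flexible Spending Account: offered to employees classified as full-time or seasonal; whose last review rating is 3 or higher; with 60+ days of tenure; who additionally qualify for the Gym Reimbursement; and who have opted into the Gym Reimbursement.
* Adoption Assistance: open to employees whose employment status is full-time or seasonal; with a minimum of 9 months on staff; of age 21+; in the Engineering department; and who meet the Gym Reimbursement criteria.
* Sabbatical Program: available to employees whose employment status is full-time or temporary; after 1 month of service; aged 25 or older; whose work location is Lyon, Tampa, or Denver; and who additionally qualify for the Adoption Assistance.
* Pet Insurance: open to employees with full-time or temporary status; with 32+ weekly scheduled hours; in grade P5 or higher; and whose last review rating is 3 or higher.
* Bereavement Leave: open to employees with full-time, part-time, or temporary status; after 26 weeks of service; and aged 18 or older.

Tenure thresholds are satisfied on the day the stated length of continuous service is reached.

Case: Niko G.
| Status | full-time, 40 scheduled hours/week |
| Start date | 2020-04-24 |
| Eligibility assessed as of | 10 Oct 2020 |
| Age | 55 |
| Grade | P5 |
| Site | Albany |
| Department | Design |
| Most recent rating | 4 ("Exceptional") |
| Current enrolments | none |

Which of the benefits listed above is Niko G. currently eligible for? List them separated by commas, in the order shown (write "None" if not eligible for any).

Pet Insurance

Service from 2020-04-24 to 10 Oct 2020: 169 days.
Gym Reimbursement — rating 4 ≥ 2 ✓; dept Design ✗ → not eligible.
Flexible Spending Account — status full-time ✓; rating 4 ≥ 3 ✓; service 169 days ≥ 60 days ✓; not eligible for Gym Reimbursement ✗ → not eligible.
Adoption Assistance — status full-time ✓; service 169 days < 9 months (≈270 days) ✗ → not eligible.
Sabbatical Program — status full-time ✓; service 169 days ≥ 1 month (≈30 days) ✓; age 55 ≥ 25 ✓; site Albany ✗ (not Lyon, Tampa, or Denver) → not eligible.
Pet Insurance — status full-time ✓; 40 hrs/wk ≥ 32 ✓; grade P5 ≥ P5 ✓; rating 4 ≥ 3 ✓ → eligible.
Bereavement Leave — status full-time ✓; service 169 days < 26 weeks (≈182 days) ✗ → not eligible.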